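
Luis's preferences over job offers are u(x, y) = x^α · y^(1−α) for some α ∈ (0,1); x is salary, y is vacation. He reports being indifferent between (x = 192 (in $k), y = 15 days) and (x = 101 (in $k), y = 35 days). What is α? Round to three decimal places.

Set the two utilities equal: 192^α·15^(1−α) = 101^α·35^(1−α).
Taking logs: α·ln 192 + (1−α)·ln 15 = α·ln 101 + (1−α)·ln 35, i.e. α·0.642375 = (1−α)·0.847298.
With A = 0.642375 and B = 0.847298: α·A = (1−α)·B, so α = B/(A+B) = 0.847298/1.489673 ≈ 0.569.

α ≈ 0.569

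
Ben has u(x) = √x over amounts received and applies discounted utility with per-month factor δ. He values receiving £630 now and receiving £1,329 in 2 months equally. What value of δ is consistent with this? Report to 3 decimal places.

Equating discounted utilities: u(630) = δ^2·u(1329) ⇒ δ^2 = u(630)/u(1329).
Since u(x) = √x, δ^2 = √(630/1329) = 0.68851.
Taking the square root: δ = 0.68851^(1/2) ≈ 0.830.

δ ≈ 0.830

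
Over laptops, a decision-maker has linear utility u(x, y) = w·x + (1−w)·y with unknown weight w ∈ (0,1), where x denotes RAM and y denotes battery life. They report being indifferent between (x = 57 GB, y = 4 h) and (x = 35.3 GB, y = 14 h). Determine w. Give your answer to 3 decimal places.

w = 0.315

Indifference: w·57 + (1−w)·4 = w·35.3 + (1−w)·14.
w·(57−35.3) = (1−w)·(14−4), i.e. w·21.7 = (1−w)·10.
The marginal rate of substitution is 10/21.7, so w = 10/(21.7+10) = 0.315.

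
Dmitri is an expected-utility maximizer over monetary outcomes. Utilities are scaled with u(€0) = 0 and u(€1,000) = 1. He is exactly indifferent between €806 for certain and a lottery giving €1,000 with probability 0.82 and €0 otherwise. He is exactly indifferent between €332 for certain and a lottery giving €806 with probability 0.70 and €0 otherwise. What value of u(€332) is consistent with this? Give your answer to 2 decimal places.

0.57

First, u(€806) = 0.82·u(€1,000) + 0.18·u(€0) = 0.82.
Then u(€332) = 0.70·u(€806) + 0.30·u(€0) = 0.70·0.82 + 0.30·0.00 = 0.5740.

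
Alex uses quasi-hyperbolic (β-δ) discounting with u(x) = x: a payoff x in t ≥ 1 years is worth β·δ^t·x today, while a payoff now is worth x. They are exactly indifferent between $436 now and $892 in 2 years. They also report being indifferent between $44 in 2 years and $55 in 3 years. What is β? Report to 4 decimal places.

β ≈ 0.7637

From the later pair, β·δ^2·44 = β·δ^3·55; dividing through, δ = 44/55 = 0.80000.
Substituting δ into 436 = β·δ^2·892: β = 436/(570.880) ≈ 0.7637.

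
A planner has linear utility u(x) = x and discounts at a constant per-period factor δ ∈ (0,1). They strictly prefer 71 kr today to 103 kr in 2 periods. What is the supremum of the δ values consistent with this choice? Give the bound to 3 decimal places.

The preference means 71 > δ^2·103.
So δ^2 < 71/103 = 0.68932; taking the square root of both positive sides preserves the inequality.
δ < (71/103)^(1/2) ≈ 0.830.

δ < 0.830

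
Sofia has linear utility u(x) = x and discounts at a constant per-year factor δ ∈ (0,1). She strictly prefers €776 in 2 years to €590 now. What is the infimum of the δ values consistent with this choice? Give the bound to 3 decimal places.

δ > 0.872

Under u(x) = x this choice says 590 < δ^2·776.
Hence δ^2 > 590/776 = 0.76031, and x ↦ x^(1/2) is increasing on (0,∞).
δ > 0.76031^(1/2) = 0.872.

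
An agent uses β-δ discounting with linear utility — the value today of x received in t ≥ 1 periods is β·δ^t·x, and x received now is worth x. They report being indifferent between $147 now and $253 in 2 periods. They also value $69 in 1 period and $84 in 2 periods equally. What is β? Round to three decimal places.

Both payoffs in the second observation are in the future, so β drops out: δ^1·69 = δ^2·84 ⇒ δ = 69/84 = 0.82143.
The first indifference: 147 = β·δ^2·253, so β = 147/(δ^2·253) = 147/(0.67474·253) ≈ 0.861.

β ≈ 0.861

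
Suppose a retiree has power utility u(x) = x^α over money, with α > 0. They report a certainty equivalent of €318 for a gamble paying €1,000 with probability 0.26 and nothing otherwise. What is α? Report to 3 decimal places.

Since u(0) = 0, the lottery's EU is 0.26·1000^α.
Equating: 318^α = 0.26·1000^α, i.e. 0.3180^α = 0.26.
Taking logs: α·ln(318/1000) = ln(0.26), so α = -1.347074 / -1.145704 ≈ 1.176.

α ≈ 1.176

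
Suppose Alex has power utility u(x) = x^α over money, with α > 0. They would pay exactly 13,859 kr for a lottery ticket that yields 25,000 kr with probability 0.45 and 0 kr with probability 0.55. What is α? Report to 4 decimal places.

α ≈ 1.3535

EU(lottery) = 0.45·25000^α + 0.55·0 = 0.45·25000^α.
Equating: 13859^α = 0.45·25000^α, i.e. 0.5544^α = 0.45.
α = ln(0.45) / ln(13859/25000) = -0.7985077/-0.5899410 ≈ 1.3535.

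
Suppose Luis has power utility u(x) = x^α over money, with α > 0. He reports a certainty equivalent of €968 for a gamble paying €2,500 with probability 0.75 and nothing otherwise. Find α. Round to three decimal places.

α ≈ 0.303

The lottery's expected utility is 0.75·u(2500) + 0.25·u(0) = 0.75·2500^α (since u(0) = 0 for α > 0).
Setting u(968) equal to that: 968^α = 0.75·2500^α ⇒ (968/2500)^α = 0.75.
Take logs: α = ln 0.75 / ln(968/2500) ≈ 0.30320.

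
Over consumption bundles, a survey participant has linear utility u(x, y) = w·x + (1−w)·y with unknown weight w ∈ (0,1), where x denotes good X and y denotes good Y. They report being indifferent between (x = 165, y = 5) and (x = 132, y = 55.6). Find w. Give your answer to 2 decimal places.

Equating utilities: w·165 + (1−w)·5 = w·132 + (1−w)·55.6.
w·(165−132) = (1−w)·(55.6−5), i.e. w·33 = (1−w)·50.6.
The marginal rate of substitution is 50.6/33, so w = 50.6/(33+50.6) = 0.61.

w = 0.61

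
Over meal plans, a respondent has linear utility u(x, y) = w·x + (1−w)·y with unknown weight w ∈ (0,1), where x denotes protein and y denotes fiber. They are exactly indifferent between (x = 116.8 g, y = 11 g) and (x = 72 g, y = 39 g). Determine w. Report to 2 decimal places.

u(116.8,11) = u(72,39) means w·116.8 + (1−w)·11 = w·72 + (1−w)·39.
Rearranging, 44.8·w − 28·(1−w) = 0.
So w/(1−w) = 28/44.8 = 0.6250, giving w = 28/(44.8+28) = 0.38.

w = 0.38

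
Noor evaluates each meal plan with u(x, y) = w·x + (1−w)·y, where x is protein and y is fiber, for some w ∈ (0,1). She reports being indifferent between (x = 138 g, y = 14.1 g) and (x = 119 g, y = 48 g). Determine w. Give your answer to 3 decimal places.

Indifference: w·138 + (1−w)·14.1 = w·119 + (1−w)·48.
Rearranging, 19·w − 33.9·(1−w) = 0.
Hence w = 33.9/(19+33.9) = 33.9/52.9 = 0.641.

w = 0.641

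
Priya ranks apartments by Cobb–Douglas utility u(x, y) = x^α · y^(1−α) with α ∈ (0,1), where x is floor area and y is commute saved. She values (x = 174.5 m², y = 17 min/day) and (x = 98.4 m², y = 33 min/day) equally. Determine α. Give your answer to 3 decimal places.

α ≈ 0.537

Indifference: 174.5^α · 17^(1−α) = 98.4^α · 33^(1−α).
Rearrange to (174.5/98.4)^α = (33/17)^(1−α) and take logs: α·0.572884 = (1−α)·0.663294.
Thus α·(1.236178) = 0.663294, so α = 0.663294/1.236178 ≈ 0.537.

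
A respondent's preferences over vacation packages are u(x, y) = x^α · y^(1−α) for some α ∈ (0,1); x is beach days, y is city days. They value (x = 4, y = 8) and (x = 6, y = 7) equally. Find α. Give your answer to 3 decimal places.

Set the two utilities equal: 4^α·8^(1−α) = 6^α·7^(1−α).
(4/6)^α = (7/8)^(1−α); take logs: α·ln(4/6) = (1−α)·ln(7/8), i.e. α·-0.405465 = (1−α)·-0.133531.
So α/(1−α) = (-0.133531)/(-0.405465) = 0.329328, and α = 0.329328/1.329328 ≈ 0.248.

α ≈ 0.248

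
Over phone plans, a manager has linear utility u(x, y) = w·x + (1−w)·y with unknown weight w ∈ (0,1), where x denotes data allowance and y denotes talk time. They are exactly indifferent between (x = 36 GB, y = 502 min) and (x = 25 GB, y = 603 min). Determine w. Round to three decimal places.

w = 0.902

Equating utilities: w·36 + (1−w)·502 = w·25 + (1−w)·603.
Rearranging, 11·w − 101·(1−w) = 0.
So w/(1−w) = 101/11 = 9.1818, giving w = 101/(11+101) = 0.902.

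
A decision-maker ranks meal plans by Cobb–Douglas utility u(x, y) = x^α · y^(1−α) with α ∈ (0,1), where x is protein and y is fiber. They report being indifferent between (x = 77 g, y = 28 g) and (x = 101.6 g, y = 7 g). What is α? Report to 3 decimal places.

α ≈ 0.833

Set the two utilities equal: 77^α·28^(1−α) = 101.6^α·7^(1−α).
Taking logs: α·ln 77 + (1−α)·ln 28 = α·ln 101.6 + (1−α)·ln 7, i.e. α·-0.277238 = (1−α)·-1.386294.
So α/(1−α) = (-1.386294)/(-0.277238) = 5.000375, and α = 5.000375/6.000375 ≈ 0.833.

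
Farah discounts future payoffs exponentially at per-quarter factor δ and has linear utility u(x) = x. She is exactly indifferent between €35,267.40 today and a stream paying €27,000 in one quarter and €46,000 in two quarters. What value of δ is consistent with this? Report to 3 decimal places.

Present value of the stream is 27000·δ + 46000·δ². Indifference gives 27000δ + 46000δ² = 35267.40.
That is, 46000δ² + 27000δ − 35267.40 = 0, a quadratic in δ.
δ = (−27000 + √(27000² + 4·46000·35267.40)) / (2·46000) = (−27000 + √7218201600.00) / 92000 ≈ 0.630.

δ ≈ 0.630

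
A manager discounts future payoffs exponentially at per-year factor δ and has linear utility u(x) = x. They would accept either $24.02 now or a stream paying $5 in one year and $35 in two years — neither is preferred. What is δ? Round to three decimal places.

δ ≈ 0.760

Equating present values: 24.02 = 5δ + 35δ².
Rearranged: 35δ² + 5δ − 24.02 = 0.
The positive root is δ = [−5 + √(5² + 4·35·24.02)] / (2·35) = (−5 + 58.205)/70 ≈ 0.760.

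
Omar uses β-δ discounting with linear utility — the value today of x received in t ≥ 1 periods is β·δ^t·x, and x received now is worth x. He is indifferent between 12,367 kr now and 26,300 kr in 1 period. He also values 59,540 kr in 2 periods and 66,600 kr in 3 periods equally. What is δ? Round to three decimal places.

From the later pair, β·δ^2·59540 = β·δ^3·66600; dividing through, δ = 59540/66600 = 0.89399.

δ ≈ 0.894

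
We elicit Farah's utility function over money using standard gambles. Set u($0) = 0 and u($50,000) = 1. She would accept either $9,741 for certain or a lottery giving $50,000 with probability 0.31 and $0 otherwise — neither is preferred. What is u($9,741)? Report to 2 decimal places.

0.31

By the standard-gamble method, u($9,741) is just the indifference probability on the best outcome: 0.31.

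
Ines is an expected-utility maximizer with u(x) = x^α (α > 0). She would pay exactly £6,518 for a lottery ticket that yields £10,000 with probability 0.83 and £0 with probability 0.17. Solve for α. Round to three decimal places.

Since u(0) = 0, the lottery's EU is 0.83·10000^α.
Indifference: 6518^α = 0.83·10000^α, so (6518/10000)^α = 0.83.
Take logs: α = ln 0.83 / ln(6518/10000) ≈ 0.43533.

α ≈ 0.435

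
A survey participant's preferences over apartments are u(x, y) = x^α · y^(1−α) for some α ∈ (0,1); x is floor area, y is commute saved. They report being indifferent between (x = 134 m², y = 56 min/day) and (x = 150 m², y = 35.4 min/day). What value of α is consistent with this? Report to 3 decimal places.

α ≈ 0.803

Set the two utilities equal: 134^α·56^(1−α) = 150^α·35.4^(1−α).
Taking logs: α·ln 134 + (1−α)·ln 56 = α·ln 150 + (1−α)·ln 35.4, i.e. α·-0.112795 = (1−α)·-0.458640.
With A = -0.112795 and B = -0.458640: α·A = (1−α)·B, so α = B/(A+B) = -0.458640/-0.571435 ≈ 0.803.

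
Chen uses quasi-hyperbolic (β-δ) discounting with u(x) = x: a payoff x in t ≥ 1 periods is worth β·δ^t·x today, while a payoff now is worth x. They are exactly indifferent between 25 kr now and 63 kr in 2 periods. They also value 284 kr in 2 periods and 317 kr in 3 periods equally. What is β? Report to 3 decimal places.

β ≈ 0.494

The second indifference involves only future payoffs, so β cancels: β·δ^2·284 = β·δ^3·317, giving δ = 284/317 = 0.89590.
Substituting δ into 25 = β·δ^2·63: β = 25/(50.566) ≈ 0.494.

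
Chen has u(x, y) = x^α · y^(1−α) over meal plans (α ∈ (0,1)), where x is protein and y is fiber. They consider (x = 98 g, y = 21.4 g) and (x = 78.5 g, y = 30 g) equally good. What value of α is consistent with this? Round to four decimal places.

The Cobb–Douglas utilities coincide, so 98^α·21.4^(1−α) = 78.5^α·30^(1−α).
Rearrange to (98/78.5)^α = (30/21.4)^(1−α) and take logs: α·0.2218689 = (1−α)·0.3378065.
So α/(1−α) = (0.3378065)/(0.2218689) = 1.5225500, and α = 1.5225500/2.5225500 ≈ 0.6036.

α ≈ 0.6036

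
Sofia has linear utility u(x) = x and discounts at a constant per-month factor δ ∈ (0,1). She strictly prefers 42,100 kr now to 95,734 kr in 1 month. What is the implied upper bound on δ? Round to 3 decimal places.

δ < 0.440

Comparing present values: 42100 > δ·95734.
So δ < 42100/95734 = 0.43976.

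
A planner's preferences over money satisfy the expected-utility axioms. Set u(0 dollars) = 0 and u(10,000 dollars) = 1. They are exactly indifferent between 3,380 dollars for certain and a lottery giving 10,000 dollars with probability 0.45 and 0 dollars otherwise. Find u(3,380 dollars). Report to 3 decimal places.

0.450

u(3,380 dollars) equals the lottery's expected utility: 0.45·1 + 0.55·0 = 0.45.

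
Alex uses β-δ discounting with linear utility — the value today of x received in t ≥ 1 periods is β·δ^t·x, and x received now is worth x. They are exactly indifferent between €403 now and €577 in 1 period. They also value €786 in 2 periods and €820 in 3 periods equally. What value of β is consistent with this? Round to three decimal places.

Both payoffs in the second observation are in the future, so β drops out: δ^2·786 = δ^3·820 ⇒ δ = 786/820 = 0.95854.
Substituting δ into 403 = β·δ·577: β = 403/(553.076) ≈ 0.729.

β ≈ 0.729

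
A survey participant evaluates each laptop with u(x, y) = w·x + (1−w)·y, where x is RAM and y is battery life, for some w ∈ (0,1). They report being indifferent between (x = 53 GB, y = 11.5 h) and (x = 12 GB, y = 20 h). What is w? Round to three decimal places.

Indifference: w·53 + (1−w)·11.5 = w·12 + (1−w)·20.
Collecting terms: w·41 = (1−w)·8.5.
The marginal rate of substitution is 8.5/41, so w = 8.5/(41+8.5) = 0.172.

w = 0.172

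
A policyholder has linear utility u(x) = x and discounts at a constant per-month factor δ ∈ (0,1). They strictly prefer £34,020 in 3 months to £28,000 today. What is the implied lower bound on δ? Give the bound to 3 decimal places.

Under u(x) = x this choice says 28000 < δ^3·34020.
Hence δ^3 > 28000/34020 = 0.82305, and x ↦ x^(1/3) is increasing on (0,∞).
δ > 0.82305^(1/3) = 0.937.

δ > 0.937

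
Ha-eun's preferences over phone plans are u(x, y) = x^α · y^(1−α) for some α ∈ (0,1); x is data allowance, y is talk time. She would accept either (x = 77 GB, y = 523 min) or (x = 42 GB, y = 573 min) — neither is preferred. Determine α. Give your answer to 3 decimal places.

The Cobb–Douglas utilities coincide, so 77^α·523^(1−α) = 42^α·573^(1−α).
Taking logs: α·ln 77 + (1−α)·ln 523 = α·ln 42 + (1−α)·ln 573, i.e. α·0.606136 = (1−α)·0.091304.
So α/(1−α) = (0.091304)/(0.606136) = 0.150633, and α = 0.150633/1.150633 ≈ 0.131.

α ≈ 0.131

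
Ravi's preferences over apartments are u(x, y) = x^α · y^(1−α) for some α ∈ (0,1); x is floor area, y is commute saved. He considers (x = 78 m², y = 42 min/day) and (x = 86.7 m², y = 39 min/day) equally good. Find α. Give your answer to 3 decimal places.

α ≈ 0.412

Set the two utilities equal: 78^α·42^(1−α) = 86.7^α·39^(1−α).
Taking logs: α·ln 78 + (1−α)·ln 42 = α·ln 86.7 + (1−α)·ln 39, i.e. α·-0.105745 = (1−α)·-0.074108.
So α/(1−α) = (-0.074108)/(-0.105745) = 0.700818, and α = 0.700818/1.700818 ≈ 0.412.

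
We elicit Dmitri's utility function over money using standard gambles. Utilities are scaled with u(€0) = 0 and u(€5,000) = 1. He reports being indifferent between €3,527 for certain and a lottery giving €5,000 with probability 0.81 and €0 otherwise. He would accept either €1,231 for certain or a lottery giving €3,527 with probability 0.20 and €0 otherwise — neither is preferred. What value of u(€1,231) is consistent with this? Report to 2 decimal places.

From the first indifference, u(€3,527) = 0.81·u(€5,000) + 0.19·u(€0) = 0.81·1 + 0.19·0 = 0.81.
Chaining: u(€1,231) = 0.20·0.81 + 0.80·0.00 = 0.1620.

0.16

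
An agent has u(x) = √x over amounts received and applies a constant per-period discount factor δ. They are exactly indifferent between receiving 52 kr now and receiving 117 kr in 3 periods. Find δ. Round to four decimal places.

Equating discounted utilities: u(52) = δ^3·u(117) ⇒ δ^3 = u(52)/u(117).
With u(x) = √x: δ^3 = √52/√117 = √(52/117) = 0.66667.
Taking the cube root: δ = 0.66667^(1/3) ≈ 0.8736.

δ ≈ 0.8736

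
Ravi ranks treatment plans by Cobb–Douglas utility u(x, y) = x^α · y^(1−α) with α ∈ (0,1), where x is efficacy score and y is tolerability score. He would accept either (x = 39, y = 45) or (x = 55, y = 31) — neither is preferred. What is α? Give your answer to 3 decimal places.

α ≈ 0.520

The Cobb–Douglas utilities coincide, so 39^α·45^(1−α) = 55^α·31^(1−α).
Rearrange to (39/55)^α = (31/45)^(1−α) and take logs: α·-0.343772 = (1−α)·-0.372675.
Thus α·(-0.716447) = -0.372675, so α = -0.372675/-0.716447 ≈ 0.520.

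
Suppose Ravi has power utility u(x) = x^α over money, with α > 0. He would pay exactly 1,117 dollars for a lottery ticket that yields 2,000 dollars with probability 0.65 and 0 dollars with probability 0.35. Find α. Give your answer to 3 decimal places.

α ≈ 0.740

Since u(0) = 0, the lottery's EU is 0.65·2000^α.
Setting u(1117) equal to that: 1117^α = 0.65·2000^α ⇒ (1117/2000)^α = 0.65.
Take logs: α = ln 0.65 / ln(1117/2000) ≈ 0.73954.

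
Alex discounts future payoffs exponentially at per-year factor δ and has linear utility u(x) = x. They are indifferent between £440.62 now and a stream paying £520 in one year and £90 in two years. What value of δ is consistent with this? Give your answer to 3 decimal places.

The stream is worth 520δ + 90δ² today, so 520δ + 90δ² = 440.62.
So 90δ² + 520δ − 440.62 = 0.
The positive root is δ = [−520 + √(520² + 4·90·440.62)] / (2·90) = (−520 + 654.999)/180 ≈ 0.750.

δ ≈ 0.750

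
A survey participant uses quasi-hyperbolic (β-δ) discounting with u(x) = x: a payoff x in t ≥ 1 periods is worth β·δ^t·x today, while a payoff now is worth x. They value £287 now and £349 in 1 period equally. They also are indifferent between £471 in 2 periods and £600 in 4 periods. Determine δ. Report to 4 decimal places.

The second indifference involves only future payoffs, so β cancels: β·δ^2·471 = β·δ^4·600, giving δ^2 = 471/600 = 0.78500, so δ = 0.88600.

δ ≈ 0.8860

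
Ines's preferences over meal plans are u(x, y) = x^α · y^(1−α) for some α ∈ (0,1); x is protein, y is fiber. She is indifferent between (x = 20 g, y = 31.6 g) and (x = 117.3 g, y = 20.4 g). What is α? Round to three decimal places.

Indifference: 20^α · 31.6^(1−α) = 117.3^α · 20.4^(1−α).
(20/117.3)^α = (20.4/31.6)^(1−α); take logs: α·ln(20/117.3) = (1−α)·ln(20.4/31.6), i.e. α·-1.769002 = (1−α)·-0.437622.
So α/(1−α) = (-0.437622)/(-1.769002) = 0.247384, and α = 0.247384/1.247384 ≈ 0.198.

α ≈ 0.198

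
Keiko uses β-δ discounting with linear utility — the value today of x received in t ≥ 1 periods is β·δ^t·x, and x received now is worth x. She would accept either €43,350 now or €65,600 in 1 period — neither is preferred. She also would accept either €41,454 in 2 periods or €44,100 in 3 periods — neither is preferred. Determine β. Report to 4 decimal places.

β ≈ 0.7030

Both payoffs in the second observation are in the future, so β drops out: δ^2·41454 = δ^3·44100 ⇒ δ = 41454/44100 = 0.94000.
The first indifference: 43350 = β·δ·65600, so β = 43350/(δ·65600) = 43350/(0.94000·65600) ≈ 0.7030.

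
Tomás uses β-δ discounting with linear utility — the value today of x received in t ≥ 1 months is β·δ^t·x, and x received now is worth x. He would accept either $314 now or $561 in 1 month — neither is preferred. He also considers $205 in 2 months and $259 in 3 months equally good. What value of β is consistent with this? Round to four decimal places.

From the later pair, β·δ^2·205 = β·δ^3·259; dividing through, δ = 205/259 = 0.79151.
Substituting δ into 314 = β·δ·561: β = 314/(444.035) ≈ 0.7072.

β ≈ 0.7072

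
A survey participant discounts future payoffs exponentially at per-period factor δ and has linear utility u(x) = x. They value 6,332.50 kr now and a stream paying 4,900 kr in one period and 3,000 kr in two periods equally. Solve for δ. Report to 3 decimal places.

Equating present values: 6332.50 = 4900δ + 3000δ².
So 3000δ² + 4900δ − 6332.50 = 0.
By the quadratic formula (taking the positive root), δ = (−4900 + √100000000.00) / 6000 ≈ 0.850.

δ ≈ 0.850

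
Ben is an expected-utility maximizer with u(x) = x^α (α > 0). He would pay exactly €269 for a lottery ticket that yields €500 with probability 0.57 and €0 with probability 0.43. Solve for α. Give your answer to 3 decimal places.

α ≈ 0.907

EU(lottery) = 0.57·500^α + 0.43·0 = 0.57·500^α.
Equating: 269^α = 0.57·500^α, i.e. 0.5380^α = 0.57.
α = ln(0.57) / ln(269/500) = -0.562119/-0.619897 ≈ 0.907.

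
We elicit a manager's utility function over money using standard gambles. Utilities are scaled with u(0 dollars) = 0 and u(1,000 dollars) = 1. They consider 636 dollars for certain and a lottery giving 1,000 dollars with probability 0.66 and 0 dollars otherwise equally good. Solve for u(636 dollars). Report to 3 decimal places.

u(636 dollars) equals the lottery's expected utility: 0.66·1 + 0.34·0 = 0.66.

0.660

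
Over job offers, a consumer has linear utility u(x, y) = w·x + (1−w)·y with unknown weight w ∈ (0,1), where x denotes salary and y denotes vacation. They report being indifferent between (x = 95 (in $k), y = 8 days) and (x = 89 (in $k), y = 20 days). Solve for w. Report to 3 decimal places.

Indifference: w·95 + (1−w)·8 = w·89 + (1−w)·20.
w·(95−89) = (1−w)·(20−8), i.e. w·6 = (1−w)·12.
The marginal rate of substitution is 12/6, so w = 12/(6+12) = 0.667.

w = 0.667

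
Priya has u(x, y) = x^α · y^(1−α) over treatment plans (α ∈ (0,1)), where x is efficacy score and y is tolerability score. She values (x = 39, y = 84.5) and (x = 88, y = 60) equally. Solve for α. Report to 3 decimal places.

α ≈ 0.296

Set the two utilities equal: 39^α·84.5^(1−α) = 88^α·60^(1−α).
Taking logs: α·ln 39 + (1−α)·ln 84.5 = α·ln 88 + (1−α)·ln 60, i.e. α·-0.813775 = (1−α)·-0.342407.
So α/(1−α) = (-0.342407)/(-0.813775) = 0.420764, and α = 0.420764/1.420764 ≈ 0.296.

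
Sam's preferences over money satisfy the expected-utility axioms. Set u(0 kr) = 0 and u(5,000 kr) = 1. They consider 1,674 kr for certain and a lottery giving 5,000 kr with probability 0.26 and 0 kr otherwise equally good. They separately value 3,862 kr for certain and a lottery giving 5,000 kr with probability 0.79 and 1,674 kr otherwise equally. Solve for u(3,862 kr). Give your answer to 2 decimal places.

0.84

From the first indifference, u(1,674 kr) = 0.26·u(5,000 kr) + 0.74·u(0 kr) = 0.26·1 + 0.74·0 = 0.26.
The second indifference gives u(3,862 kr) = 0.79·u(5,000 kr) + 0.21·u(1,674 kr) = 0.79·1.00 + 0.21·0.26 = 0.8446.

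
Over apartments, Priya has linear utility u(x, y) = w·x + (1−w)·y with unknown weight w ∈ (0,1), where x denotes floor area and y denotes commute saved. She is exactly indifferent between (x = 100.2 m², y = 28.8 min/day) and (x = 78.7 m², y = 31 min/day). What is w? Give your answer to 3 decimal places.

w = 0.093

u(100.2,28.8) = u(78.7,31) means w·100.2 + (1−w)·28.8 = w·78.7 + (1−w)·31.
w·(100.2−78.7) = (1−w)·(31−28.8), i.e. w·21.5 = (1−w)·2.2.
So w/(1−w) = 2.2/21.5 = 0.1023, giving w = 2.2/(21.5+2.2) = 0.093.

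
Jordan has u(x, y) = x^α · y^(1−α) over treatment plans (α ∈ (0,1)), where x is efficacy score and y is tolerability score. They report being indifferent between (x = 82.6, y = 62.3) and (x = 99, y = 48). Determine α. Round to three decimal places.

Indifference: 82.6^α · 62.3^(1−α) = 99^α · 48^(1−α).
(82.6/99)^α = (48/62.3)^(1−α); take logs: α·ln(82.6/99) = (1−α)·ln(48/62.3), i.e. α·-0.181110 = (1−α)·-0.260760.
So α/(1−α) = (-0.260760)/(-0.181110) = 1.439788, and α = 1.439788/2.439788 ≈ 0.590.

α ≈ 0.590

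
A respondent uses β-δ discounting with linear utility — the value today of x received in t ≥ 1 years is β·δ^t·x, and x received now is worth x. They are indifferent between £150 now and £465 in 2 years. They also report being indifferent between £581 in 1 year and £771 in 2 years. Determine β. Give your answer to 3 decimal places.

From the later pair, β·δ^1·581 = β·δ^2·771; dividing through, δ = 581/771 = 0.75357.
The first indifference: 150 = β·δ^2·465, so β = 150/(δ^2·465) = 150/(0.56786·465) ≈ 0.568.

β ≈ 0.568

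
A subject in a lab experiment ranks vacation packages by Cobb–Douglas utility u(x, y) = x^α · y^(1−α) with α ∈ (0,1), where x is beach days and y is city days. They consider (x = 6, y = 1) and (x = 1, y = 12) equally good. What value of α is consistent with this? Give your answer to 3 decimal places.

α ≈ 0.581

Set the two utilities equal: 6^α·1^(1−α) = 1^α·12^(1−α).
(6/1)^α = (12/1)^(1−α); take logs: α·ln(6/1) = (1−α)·ln(12/1), i.e. α·1.791759 = (1−α)·2.484907.
With A = 1.791759 and B = 2.484907: α·A = (1−α)·B, so α = B/(A+B) = 2.484907/4.276666 ≈ 0.581.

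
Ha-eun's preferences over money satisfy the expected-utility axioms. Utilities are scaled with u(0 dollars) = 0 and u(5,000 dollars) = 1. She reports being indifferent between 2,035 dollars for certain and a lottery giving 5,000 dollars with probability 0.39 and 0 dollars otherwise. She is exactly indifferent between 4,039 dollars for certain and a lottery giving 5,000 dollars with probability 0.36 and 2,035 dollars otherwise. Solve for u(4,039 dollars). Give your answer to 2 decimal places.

First, u(2,035 dollars) = 0.39·u(5,000 dollars) + 0.61·u(0 dollars) = 0.39.
The second indifference gives u(4,039 dollars) = 0.36·u(5,000 dollars) + 0.64·u(2,035 dollars) = 0.36·1.00 + 0.64·0.39 = 0.6096.

0.61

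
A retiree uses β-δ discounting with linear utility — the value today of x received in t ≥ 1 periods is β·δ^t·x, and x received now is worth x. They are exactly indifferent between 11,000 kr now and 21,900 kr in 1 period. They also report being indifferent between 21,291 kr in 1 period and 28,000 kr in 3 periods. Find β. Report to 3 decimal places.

The second indifference involves only future payoffs, so β cancels: β·δ^1·21291 = β·δ^3·28000, giving δ^2 = 21291/28000 = 0.76039, so δ = 0.87201.
Now use the now-vs-future pair: 11000 = β·δ·21900 gives β = 11000/(0.87201·21900) ≈ 0.576.

β ≈ 0.576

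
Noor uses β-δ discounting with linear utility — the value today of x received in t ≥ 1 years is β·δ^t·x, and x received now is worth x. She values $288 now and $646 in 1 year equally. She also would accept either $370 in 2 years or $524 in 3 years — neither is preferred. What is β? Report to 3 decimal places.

From the later pair, β·δ^2·370 = β·δ^3·524; dividing through, δ = 370/524 = 0.70611.
Now use the now-vs-future pair: 288 = β·δ·646 gives β = 288/(0.70611·646) ≈ 0.631.

β ≈ 0.631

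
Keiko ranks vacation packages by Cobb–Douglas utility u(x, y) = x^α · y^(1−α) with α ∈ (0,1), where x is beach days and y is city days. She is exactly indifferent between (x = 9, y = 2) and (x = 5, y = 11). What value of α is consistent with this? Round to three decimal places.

α ≈ 0.744

The Cobb–Douglas utilities coincide, so 9^α·2^(1−α) = 5^α·11^(1−α).
Taking logs: α·ln 9 + (1−α)·ln 2 = α·ln 5 + (1−α)·ln 11, i.e. α·0.587787 = (1−α)·1.704748.
Thus α·(2.292535) = 1.704748, so α = 1.704748/2.292535 ≈ 0.744.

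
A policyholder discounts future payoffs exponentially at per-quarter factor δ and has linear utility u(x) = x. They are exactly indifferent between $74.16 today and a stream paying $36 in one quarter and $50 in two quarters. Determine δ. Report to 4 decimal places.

Equating present values: 74.16 = 36δ + 50δ².
Rearranged: 50δ² + 36δ − 74.16 = 0.
By the quadratic formula (taking the positive root), δ = (−36 + √16128.00) / 100 ≈ 0.9100.

δ ≈ 0.9100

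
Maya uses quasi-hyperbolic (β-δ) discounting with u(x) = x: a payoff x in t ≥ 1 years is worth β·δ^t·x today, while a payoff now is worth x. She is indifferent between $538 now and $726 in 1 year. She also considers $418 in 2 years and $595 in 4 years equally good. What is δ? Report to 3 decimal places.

δ ≈ 0.838

The second indifference involves only future payoffs, so β cancels: β·δ^2·418 = β·δ^4·595, giving δ^2 = 418/595 = 0.70252, so δ = 0.83817.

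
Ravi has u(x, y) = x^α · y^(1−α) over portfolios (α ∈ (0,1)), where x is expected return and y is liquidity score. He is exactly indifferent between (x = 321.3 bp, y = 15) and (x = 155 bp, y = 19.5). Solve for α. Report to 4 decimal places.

α ≈ 0.2647

Set the two utilities equal: 321.3^α·15^(1−α) = 155^α·19.5^(1−α).
Taking logs: α·ln 321.3 + (1−α)·ln 15 = α·ln 155 + (1−α)·ln 19.5, i.e. α·0.7289501 = (1−α)·0.2623643.
Thus α·(0.9913144) = 0.2623643, so α = 0.2623643/0.9913144 ≈ 0.2647.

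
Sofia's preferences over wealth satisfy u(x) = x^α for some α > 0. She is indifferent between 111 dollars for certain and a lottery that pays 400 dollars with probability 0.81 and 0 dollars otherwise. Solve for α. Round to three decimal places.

Since u(0) = 0, the lottery's EU is 0.81·400^α.
Equating: 111^α = 0.81·400^α, i.e. 0.2775^α = 0.81.
Taking logs: α·ln(111/400) = ln(0.81), so α = -0.210721 / -1.281934 ≈ 0.164.

α ≈ 0.164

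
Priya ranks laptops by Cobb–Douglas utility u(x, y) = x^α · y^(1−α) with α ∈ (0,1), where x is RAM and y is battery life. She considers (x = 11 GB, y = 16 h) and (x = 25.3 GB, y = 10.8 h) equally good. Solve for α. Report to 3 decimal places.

The Cobb–Douglas utilities coincide, so 11^α·16^(1−α) = 25.3^α·10.8^(1−α).
(11/25.3)^α = (10.8/16)^(1−α); take logs: α·ln(11/25.3) = (1−α)·ln(10.8/16), i.e. α·-0.832909 = (1−α)·-0.393043.
With A = -0.832909 and B = -0.393043: α·A = (1−α)·B, so α = B/(A+B) = -0.393043/-1.225952 ≈ 0.321.

α ≈ 0.321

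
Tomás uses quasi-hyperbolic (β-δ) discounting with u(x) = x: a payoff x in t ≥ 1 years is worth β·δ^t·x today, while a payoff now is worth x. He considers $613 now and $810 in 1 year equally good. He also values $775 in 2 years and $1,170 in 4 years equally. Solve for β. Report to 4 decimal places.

The second indifference involves only future payoffs, so β cancels: β·δ^2·775 = β·δ^4·1170, giving δ^2 = 775/1170 = 0.66239, so δ = 0.81388.
Now use the now-vs-future pair: 613 = β·δ·810 gives β = 613/(0.81388·810) ≈ 0.9299.

β ≈ 0.9299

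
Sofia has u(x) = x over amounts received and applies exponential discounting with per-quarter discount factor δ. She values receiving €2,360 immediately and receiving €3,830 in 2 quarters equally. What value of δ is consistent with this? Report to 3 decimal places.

δ ≈ 0.785

Equating discounted utilities: u(2360) = δ^2·u(3830) ⇒ δ^2 = u(2360)/u(3830).
With u(x) = x: δ^2 = 2360/3830 = 0.61619.
Taking the square root: δ = 0.61619^(1/2) ≈ 0.785.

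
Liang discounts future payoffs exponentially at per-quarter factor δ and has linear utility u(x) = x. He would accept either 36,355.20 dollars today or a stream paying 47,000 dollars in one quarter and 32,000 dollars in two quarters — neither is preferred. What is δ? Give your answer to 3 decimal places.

The stream is worth 47000δ + 32000δ² today, so 47000δ + 32000δ² = 36355.20.
So 32000δ² + 47000δ − 36355.20 = 0.
By the quadratic formula (taking the positive root), δ = (−47000 + √6862465600.00) / 64000 ≈ 0.560.

δ ≈ 0.560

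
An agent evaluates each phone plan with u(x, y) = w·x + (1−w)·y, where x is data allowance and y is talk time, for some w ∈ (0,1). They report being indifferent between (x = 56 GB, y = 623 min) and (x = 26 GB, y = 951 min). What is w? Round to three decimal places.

w = 0.916

u(56,623) = u(26,951) means w·56 + (1−w)·623 = w·26 + (1−w)·951.
Rearranging, 30·w − 328·(1−w) = 0.
Hence w = 328/(30+328) = 328/358 = 0.916.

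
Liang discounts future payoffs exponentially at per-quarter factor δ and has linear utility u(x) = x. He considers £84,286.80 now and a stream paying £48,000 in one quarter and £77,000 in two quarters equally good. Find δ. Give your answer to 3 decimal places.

δ ≈ 0.780

The stream is worth 48000δ + 77000δ² today, so 48000δ + 77000δ² = 84286.80.
So 77000δ² + 48000δ − 84286.80 = 0.
The positive root is δ = [−48000 + √(48000² + 4·77000·84286.80)] / (2·77000) = (−48000 + 168120.000)/154000 ≈ 0.780.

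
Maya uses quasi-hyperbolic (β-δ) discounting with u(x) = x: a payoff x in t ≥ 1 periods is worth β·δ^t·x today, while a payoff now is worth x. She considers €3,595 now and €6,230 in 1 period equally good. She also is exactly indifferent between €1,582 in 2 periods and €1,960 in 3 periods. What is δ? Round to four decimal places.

δ ≈ 0.8071

The second indifference involves only future payoffs, so β cancels: β·δ^2·1582 = β·δ^3·1960, giving δ = 1582/1960 = 0.80714.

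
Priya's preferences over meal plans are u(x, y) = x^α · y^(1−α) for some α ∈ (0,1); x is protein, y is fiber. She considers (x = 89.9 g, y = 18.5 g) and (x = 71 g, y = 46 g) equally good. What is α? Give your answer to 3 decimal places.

α ≈ 0.794

Indifference: 89.9^α · 18.5^(1−α) = 71^α · 46^(1−α).
Rearrange to (89.9/71)^α = (46/18.5)^(1−α) and take logs: α·0.236018 = (1−α)·0.910871.
With A = 0.236018 and B = 0.910871: α·A = (1−α)·B, so α = B/(A+B) = 0.910871/1.146889 ≈ 0.794.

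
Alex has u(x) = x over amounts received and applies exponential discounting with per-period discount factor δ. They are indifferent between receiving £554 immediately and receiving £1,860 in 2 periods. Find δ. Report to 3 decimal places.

δ ≈ 0.546

Indifference means u(554) = δ^2 · u(1860), so δ^2 = u(554)/u(1860).
With u(x) = x: δ^2 = 554/1860 = 0.29785.
Hence δ = (0.29785)^(1/2) = 0.54576.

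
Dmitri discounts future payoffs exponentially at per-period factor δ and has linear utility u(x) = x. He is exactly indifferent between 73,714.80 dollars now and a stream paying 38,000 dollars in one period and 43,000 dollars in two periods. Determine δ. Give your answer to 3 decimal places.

δ ≈ 0.940

Present value of the stream is 38000·δ + 43000·δ². Indifference gives 38000δ + 43000δ² = 73714.80.
So 43000δ² + 38000δ − 73714.80 = 0.
δ = (−38000 + √(38000² + 4·43000·73714.80)) / (2·43000) = (−38000 + √14122945600.00) / 86000 ≈ 0.940.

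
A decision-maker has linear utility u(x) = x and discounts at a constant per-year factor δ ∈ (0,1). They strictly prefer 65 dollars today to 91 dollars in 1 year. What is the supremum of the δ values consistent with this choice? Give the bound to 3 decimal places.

Comparing present values: 65 > δ·91.
So δ < 65/91 = 0.71429.

δ < 0.714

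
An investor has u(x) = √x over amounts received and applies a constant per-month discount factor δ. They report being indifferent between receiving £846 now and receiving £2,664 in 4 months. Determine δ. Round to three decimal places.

The payoff in 4 months is discounted by δ^4, so u(846) = δ^4·u(2664) and δ^4 = u(846)/u(2664).
With u(x) = √x: δ^4 = √846/√2664 = √(846/2664) = 0.56353.
So δ = 0.56353^(1/4) ≈ 0.866.

δ ≈ 0.866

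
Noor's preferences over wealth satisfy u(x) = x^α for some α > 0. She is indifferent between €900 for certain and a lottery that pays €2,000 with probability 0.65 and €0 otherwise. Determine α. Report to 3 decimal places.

α ≈ 0.539

The lottery's expected utility is 0.65·u(2000) + 0.35·u(0) = 0.65·2000^α (since u(0) = 0 for α > 0).
Indifference: 900^α = 0.65·2000^α, so (900/2000)^α = 0.65.
Taking logs: α·ln(900/2000) = ln(0.65), so α = -0.430783 / -0.798508 ≈ 0.539.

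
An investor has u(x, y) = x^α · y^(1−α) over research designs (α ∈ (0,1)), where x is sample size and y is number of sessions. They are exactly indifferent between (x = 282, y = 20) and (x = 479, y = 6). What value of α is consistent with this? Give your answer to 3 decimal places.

α ≈ 0.694

The Cobb–Douglas utilities coincide, so 282^α·20^(1−α) = 479^α·6^(1−α).
Rearrange to (282/479)^α = (6/20)^(1−α) and take logs: α·-0.529794 = (1−α)·-1.203973.
So α/(1−α) = (-1.203973)/(-0.529794) = 2.272530, and α = 2.272530/3.272530 ≈ 0.694.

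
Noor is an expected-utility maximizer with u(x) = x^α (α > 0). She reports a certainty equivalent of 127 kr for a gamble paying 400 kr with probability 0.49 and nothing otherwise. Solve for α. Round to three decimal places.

Since u(0) = 0, the lottery's EU is 0.49·400^α.
Equating: 127^α = 0.49·400^α, i.e. 0.3175^α = 0.49.
Taking logs: α·ln(127/400) = ln(0.49), so α = -0.713350 / -1.147277 ≈ 0.622.

α ≈ 0.622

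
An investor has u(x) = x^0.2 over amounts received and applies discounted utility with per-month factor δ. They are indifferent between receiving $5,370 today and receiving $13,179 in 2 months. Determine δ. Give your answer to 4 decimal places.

δ ≈ 0.9141

The payoff in 2 months is discounted by δ^2, so u(5370) = δ^2·u(13179) and δ^2 = u(5370)/u(13179).
Since u(x) = x^0.2, δ^2 = (5370/13179)^0.2 = 0.40747^0.2 = 0.83564.
So δ = 0.83564^(1/2) ≈ 0.9141.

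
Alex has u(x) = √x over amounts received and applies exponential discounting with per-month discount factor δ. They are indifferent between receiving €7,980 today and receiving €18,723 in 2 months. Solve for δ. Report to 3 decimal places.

Indifference means u(7980) = δ^2 · u(18723), so δ^2 = u(7980)/u(18723).
Since u(x) = √x, δ^2 = √(7980/18723) = 0.65285.
Taking the square root: δ = 0.65285^(1/2) ≈ 0.808.

δ ≈ 0.808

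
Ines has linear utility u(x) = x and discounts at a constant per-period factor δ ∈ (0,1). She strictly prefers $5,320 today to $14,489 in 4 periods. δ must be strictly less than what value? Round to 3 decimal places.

δ < 0.778

Under u(x) = x this choice says 5320 > δ^4·14489.
So δ^4 < 5320/14489 = 0.36718; taking the 4th root of both positive sides preserves the inequality.
δ < 0.36718^(1/4) = 0.778.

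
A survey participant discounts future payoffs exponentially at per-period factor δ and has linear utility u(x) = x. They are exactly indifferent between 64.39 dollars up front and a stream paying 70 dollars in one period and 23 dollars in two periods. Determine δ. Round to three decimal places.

δ ≈ 0.740

Equating present values: 64.39 = 70δ + 23δ².
So 23δ² + 70δ − 64.39 = 0.
By the quadratic formula (taking the positive root), δ = (−70 + √10823.88) / 46 ≈ 0.740.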